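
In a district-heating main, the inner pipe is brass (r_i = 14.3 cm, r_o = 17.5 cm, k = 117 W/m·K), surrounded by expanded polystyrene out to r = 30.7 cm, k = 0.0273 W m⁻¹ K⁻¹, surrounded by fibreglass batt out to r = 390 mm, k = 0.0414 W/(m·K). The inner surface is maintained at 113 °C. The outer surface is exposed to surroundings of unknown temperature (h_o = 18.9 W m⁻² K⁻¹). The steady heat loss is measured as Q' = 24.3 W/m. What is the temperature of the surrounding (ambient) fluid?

T_out = 10.5 °C

Sum the resistances:
  R'_brass = ln(0.175/0.143)/(2πk) = 0.2019/(2π·117) = 2.747×10^-4 m·K/W
  R'_expanded polystyrene = ln(0.307/0.175)/(2πk) = 0.5621/(2π·0.0273) = 3.277 m·K/W
  R'_fibreglass batt = ln(0.390/0.307)/(2πk) = 0.2393/(2π·0.0414) = 0.9199 m·K/W
  R'_conv,out = 1/(2πr h) = 1/(2π·0.390·18.9) = 0.02159 m·K/W
ΣR = 4.219 m·K/W
ΔT = Q'·ΣR = 24.3 × 4.219 = 102.5 K
Heat flows outward, so T_out = T_in − ΔT = 113 − 102.5 = 10.5 °C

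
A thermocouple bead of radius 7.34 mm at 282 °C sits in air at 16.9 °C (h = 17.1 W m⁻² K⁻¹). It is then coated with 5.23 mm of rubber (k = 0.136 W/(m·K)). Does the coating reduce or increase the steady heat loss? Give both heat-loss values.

increases: 3.07 → 4.23 W

Critical radius for a sphere: r_cr = 2k/h = 0.0159 m = 1.59 cm.
Outer radius after coating: r₂ = 0.00734 + 0.00523 = 0.01257 m.
Since r₁ < r_cr and r₂ ≤ r_cr, the coating moves toward the maximum at r_cr — heat loss rises.
Bare: R = 1/(4πr₁²h) = 86.38 K/W; Q = 265.1/86.38 = 3.07 W.
Coated: R = R_cond + R_conv = 62.62 K/W; Q = 265.1/62.62 = 4.23 W.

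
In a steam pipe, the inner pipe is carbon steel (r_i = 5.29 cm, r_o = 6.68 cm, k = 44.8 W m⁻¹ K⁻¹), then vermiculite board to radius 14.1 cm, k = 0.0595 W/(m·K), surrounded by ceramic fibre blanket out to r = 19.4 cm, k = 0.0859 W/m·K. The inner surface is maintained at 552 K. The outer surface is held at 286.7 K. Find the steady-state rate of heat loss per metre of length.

Resistance network (inner→outer):
  R'_carbon steel = ln(0.0668/0.0529)/(2πk) = 0.2333/(2π·44.8) = 8.288×10^-4 m·K/W
  R'_vermiculite board = ln(0.141/0.0668)/(2πk) = 0.7471/(2π·0.0595) = 1.998 m·K/W
  R'_ceramic fibre blanket = ln(0.194/0.141)/(2πk) = 0.3191/(2π·0.0859) = 0.5912 m·K/W
ΣR = 8.288×10^-4 + 1.998 + 0.5912 = 2.590 m·K/W
Q' = ΔT/ΣR = (552 K − 286.7 K)/2.590 = 102 W/m

Q' = 102 W/m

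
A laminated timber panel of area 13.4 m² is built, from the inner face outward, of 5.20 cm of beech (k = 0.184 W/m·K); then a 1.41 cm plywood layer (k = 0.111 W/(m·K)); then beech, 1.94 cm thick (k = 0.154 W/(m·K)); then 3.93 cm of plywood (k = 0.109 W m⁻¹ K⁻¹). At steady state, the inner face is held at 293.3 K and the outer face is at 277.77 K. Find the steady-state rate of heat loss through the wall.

Q = 232 W

Series thermal resistances, inner to outer:
  R_beech = L/(kA) = 0.0520/(0.184·13.4) = 0.02109 K/W
  R_plywood = L/(kA) = 0.0141/(0.111·13.4) = 0.009480 K/W
  R_beech = L/(kA) = 0.0194/(0.154·13.4) = 0.009401 K/W
  R_plywood = L/(kA) = 0.0393/(0.109·13.4) = 0.02691 K/W
ΣR = 0.02109 + 0.009480 + 0.009401 + 0.02691 = 0.06688 K/W
Q = ΔT/ΣR = (293.3 K − 277.77 K)/0.06688 = 232 W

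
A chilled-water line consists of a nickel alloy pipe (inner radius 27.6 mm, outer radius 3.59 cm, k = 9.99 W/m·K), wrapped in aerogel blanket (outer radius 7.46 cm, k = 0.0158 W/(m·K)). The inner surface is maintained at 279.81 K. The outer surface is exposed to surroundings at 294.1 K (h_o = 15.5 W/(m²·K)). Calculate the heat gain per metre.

Q' = 1.90 W/m

Series thermal resistances, inner to outer:
  R'_nickel alloy = ln(0.0359/0.0276)/(2πk) = 0.2629/(2π·9.99) = 0.004189 m·K/W
  R'_aerogel blanket = ln(0.0746/0.0359)/(2πk) = 0.7314/(2π·0.0158) = 7.367 m·K/W
  R'_conv,out = 1/(2πr h) = 1/(2π·0.0746·15.5) = 0.1376 m·K/W
ΣR = 0.004189 + 7.367 + 0.1376 = 7.509 m·K/W
Q' = ΔT/ΣR = (279.81 K − 294.1 K)/7.509 = -1.90 W/m
(Negative Q' ⇒ heat flows inward; heat gain = 1.90 W/m.)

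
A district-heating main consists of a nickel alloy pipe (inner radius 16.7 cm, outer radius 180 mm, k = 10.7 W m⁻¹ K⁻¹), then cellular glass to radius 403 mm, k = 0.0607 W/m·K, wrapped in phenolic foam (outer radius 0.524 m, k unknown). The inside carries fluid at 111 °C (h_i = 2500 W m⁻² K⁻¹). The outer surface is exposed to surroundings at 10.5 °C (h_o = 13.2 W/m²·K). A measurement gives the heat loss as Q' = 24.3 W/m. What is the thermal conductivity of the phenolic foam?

ΣR = ΔT/Q' = |111 − 10.5|/24.3 = 4.136 m·K/W
Known resistances:
  R'_conv,in = 1/(2πr h) = 1/(2π·0.167·2500) = 3.812×10^-4 m·K/W
  R'_nickel alloy = ln(0.180/0.167)/(2πk) = 0.07496/(2π·10.7) = 0.001115 m·K/W
  R'_cellular glass = ln(0.403/0.180)/(2πk) = 0.8060/(2π·0.0607) = 2.113 m·K/W
  R'_conv,out = 1/(2πr h) = 1/(2π·0.524·13.2) = 0.02301 m·K/W
R_phenolic foam = ΣR − ΣR_known = 4.136 − 2.138 = 1.998 m·K/W
ln(r₂/r₁)/(2πk) = 1.998 ⇒ k = 0.2626/(2π·1.998) = 0.0209 W/m·K

k = 0.0209 W/m·K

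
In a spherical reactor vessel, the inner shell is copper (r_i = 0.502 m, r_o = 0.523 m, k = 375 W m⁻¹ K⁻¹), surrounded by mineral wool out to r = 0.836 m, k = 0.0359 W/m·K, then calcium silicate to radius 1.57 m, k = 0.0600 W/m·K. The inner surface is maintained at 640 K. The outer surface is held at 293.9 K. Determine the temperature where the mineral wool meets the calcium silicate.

Resistance network (inner→outer):
  R_copper = (1/0.502 − 1/0.523)/(4πk) = 0.07999/(4π·375) = 1.697×10^-5 K/W
  R_mineral wool = (1/0.523 − 1/0.836)/(4πk) = 0.7159/(4π·0.0359) = 1.587 K/W
  R_calcium silicate = (1/0.836 − 1/1.57)/(4πk) = 0.5592/(4π·0.0600) = 0.7417 K/W
ΣR = 1.697×10^-5 + 1.587 + 0.7417 = 2.329 K/W
Q = ΔT/ΣR = (640 K − 293.9 K)/2.329 = 148.6 W
From the inner boundary to the mineral wool/calcium silicate interface, ΣR_partial = 1.587 K/W.
T_interface = T_in − Q·ΣR_partial = 640 K − (148.6)(1.587) = 404 K

T = 404 K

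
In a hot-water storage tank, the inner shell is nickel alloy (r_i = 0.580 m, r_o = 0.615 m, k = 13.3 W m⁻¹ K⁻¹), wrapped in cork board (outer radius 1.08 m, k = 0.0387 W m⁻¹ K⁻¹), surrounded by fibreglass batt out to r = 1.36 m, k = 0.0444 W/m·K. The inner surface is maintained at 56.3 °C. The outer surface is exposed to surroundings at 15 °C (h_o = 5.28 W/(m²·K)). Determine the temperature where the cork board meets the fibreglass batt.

T = 23.1 °C

Treat each layer as a resistance in series:
  R_nickel alloy = (1/0.580 − 1/0.615)/(4πk) = 0.09812/(4π·13.3) = 5.871×10^-4 K/W
  R_cork board = (1/0.615 − 1/1.08)/(4πk) = 0.7001/(4π·0.0387) = 1.440 K/W
  R_fibreglass batt = (1/1.08 − 1/1.36)/(4πk) = 0.1906/(4π·0.0444) = 0.3417 K/W
  R_conv,out = 1/(4πr²h) = 1/(4π·1.36²·5.28) = 0.008149 K/W
ΣR = 5.871×10^-4 + 1.440 + 0.3417 + 0.008149 = 1.790 K/W
Q = ΔT/ΣR = (56.3 °C − 15 °C)/1.790 = 23.07 W
From the inner boundary to the cork board/fibreglass batt interface, ΣR_partial = 1.441 K/W.
T_interface = T_in − Q·ΣR_partial = 56.3 °C − (23.07)(1.441) = 23.1 °C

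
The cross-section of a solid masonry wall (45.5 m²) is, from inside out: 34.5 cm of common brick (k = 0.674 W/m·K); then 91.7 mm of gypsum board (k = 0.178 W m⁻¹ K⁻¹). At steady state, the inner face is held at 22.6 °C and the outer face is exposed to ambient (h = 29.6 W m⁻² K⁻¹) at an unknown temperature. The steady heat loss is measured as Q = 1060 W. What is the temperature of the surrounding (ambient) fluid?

Sum the resistances:
  R_common brick = L/(kA) = 0.345/(0.674·45.5) = 0.01125 K/W
  R_gypsum board = L/(kA) = 0.0917/(0.178·45.5) = 0.01132 K/W
  R_conv,out = 1/(hA) = 1/(29.6·45.5) = 7.425×10^-4 K/W
ΣR = 0.02331 K/W
ΔT = Q·ΣR = 1060 × 0.02331 = 24.71 K
Heat flows outward, so T_out = T_in − ΔT = 22.6 − 24.71 = -2.11 °C

T_out = -2.11 °C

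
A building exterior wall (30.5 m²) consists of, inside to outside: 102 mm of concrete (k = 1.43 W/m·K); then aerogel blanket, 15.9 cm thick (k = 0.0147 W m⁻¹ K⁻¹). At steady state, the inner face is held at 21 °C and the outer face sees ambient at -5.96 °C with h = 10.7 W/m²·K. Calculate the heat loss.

Q = 74.9 W

Treat each layer as a resistance in series:
  R_concrete = L/(kA) = 0.102/(1.43·30.5) = 0.002339 K/W
  R_aerogel blanket = L/(kA) = 0.159/(0.0147·30.5) = 0.3546 K/W
  R_conv,out = 1/(hA) = 1/(10.7·30.5) = 0.003064 K/W
ΣR = 0.002339 + 0.3546 + 0.003064 = 0.3600 K/W
Q = ΔT/ΣR = (21 °C − -5.96 °C)/0.3600 = 74.9 W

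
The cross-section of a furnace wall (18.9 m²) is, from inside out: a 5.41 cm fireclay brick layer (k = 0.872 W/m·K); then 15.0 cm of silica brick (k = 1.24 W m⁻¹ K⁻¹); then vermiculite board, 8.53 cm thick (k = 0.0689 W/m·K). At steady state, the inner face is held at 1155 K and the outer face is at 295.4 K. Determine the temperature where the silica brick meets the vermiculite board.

Resistance network (inner→outer):
  R_fireclay brick = L/(kA) = 0.0541/(0.872·18.9) = 0.003283 K/W
  R_silica brick = L/(kA) = 0.150/(1.24·18.9) = 0.006400 K/W
  R_vermiculite board = L/(kA) = 0.0853/(0.0689·18.9) = 0.06550 K/W
ΣR = 0.003283 + 0.006400 + 0.06550 = 0.07518 K/W
Q = ΔT/ΣR = (1155 K − 295.4 K)/0.07518 = 11430 W
From the inner boundary to the silica brick/vermiculite board interface, ΣR_partial = 0.009683 K/W.
T_interface = T_in − Q·ΣR_partial = 1155 K − (11430)(0.009683) = 1044 K

T = 1044 K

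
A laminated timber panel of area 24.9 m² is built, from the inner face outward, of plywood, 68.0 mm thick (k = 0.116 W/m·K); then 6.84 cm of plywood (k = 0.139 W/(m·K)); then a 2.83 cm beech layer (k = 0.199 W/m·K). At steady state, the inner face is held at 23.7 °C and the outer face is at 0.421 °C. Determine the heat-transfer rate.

Resistance network (inner→outer):
  R_plywood = L/(kA) = 0.0680/(0.116·24.9) = 0.02354 K/W
  R_plywood = L/(kA) = 0.0684/(0.139·24.9) = 0.01976 K/W
  R_beech = L/(kA) = 0.0283/(0.199·24.9) = 0.005711 K/W
ΣR = 0.02354 + 0.01976 + 0.005711 = 0.04901 K/W
Q = ΔT/ΣR = (23.7 °C − 0.421 °C)/0.04901 = 475 W

Q = 475 W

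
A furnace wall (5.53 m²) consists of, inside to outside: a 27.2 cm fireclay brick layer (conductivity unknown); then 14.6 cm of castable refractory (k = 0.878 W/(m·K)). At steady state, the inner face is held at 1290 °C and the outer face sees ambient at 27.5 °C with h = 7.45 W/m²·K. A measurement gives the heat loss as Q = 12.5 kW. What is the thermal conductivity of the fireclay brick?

ΣR = ΔT/Q = |1290 − 27.5|/12500 = 0.1010 K/W
Known resistances:
  R_castable refractory = L/(kA) = 0.146/(0.878·5.53) = 0.03007 K/W
  R_conv,out = 1/(hA) = 1/(7.45·5.53) = 0.02427 K/W
R_fireclay brick = ΣR − ΣR_known = 0.1010 − 0.05434 = 0.04666 K/W
L/(kA) = 0.04666 ⇒ k = 0.272/(0.04666·5.53) = 1.05 W/m·K

k = 1.05 W/m·K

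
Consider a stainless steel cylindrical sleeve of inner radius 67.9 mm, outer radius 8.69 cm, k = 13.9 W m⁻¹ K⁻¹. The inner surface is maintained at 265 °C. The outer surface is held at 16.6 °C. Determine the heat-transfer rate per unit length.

Q' = 87900 W/m

Q' = 2πk·ΔT/ln(r₂/r₁) = 2π × 13.9 × 248.4 / ln(0.0869/0.0679) = 87900 W/m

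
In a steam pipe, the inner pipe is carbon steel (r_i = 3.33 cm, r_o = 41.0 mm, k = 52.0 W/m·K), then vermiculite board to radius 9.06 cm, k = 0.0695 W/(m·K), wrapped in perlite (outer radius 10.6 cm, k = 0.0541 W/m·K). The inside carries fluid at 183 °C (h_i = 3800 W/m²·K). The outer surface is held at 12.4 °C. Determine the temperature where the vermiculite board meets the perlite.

T = 47.0 °C

Treat each layer as a resistance in series:
  R'_conv,in = 1/(2πr h) = 1/(2π·0.0333·3800) = 0.001258 m·K/W
  R'_carbon steel = ln(0.0410/0.0333)/(2πk) = 0.2080/(2π·52.0) = 6.367×10^-4 m·K/W
  R'_vermiculite board = ln(0.0906/0.0410)/(2πk) = 0.7929/(2π·0.0695) = 1.816 m·K/W
  R'_perlite = ln(0.106/0.0906)/(2πk) = 0.1570/(2π·0.0541) = 0.4618 m·K/W
ΣR = 0.001258 + 6.367×10^-4 + 1.816 + 0.4618 = 2.280 m·K/W
Q' = ΔT/ΣR = (183 °C − 12.4 °C)/2.280 = 74.82 W/m
From the inner boundary to the vermiculite board/perlite interface, ΣR_partial = 1.818 m·K/W.
T_interface = T_in − Q'·ΣR_partial = 183 °C − (74.82)(1.818) = 47.0 °C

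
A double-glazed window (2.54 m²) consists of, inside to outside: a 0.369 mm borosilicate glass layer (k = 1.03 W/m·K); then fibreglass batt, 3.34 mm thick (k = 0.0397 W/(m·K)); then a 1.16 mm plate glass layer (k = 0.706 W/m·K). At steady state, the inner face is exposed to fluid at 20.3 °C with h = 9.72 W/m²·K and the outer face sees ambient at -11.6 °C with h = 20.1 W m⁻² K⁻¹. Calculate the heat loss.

Q = 339 W

Resistance network (inner→outer):
  R_conv,in = 1/(hA) = 1/(9.72·2.54) = 0.04050 K/W
  R_borosilicate glass = L/(kA) = 3.69×10^-4/(1.03·2.54) = 1.410×10^-4 K/W
  R_fibreglass batt = L/(kA) = 0.00334/(0.0397·2.54) = 0.03312 K/W
  R_plate glass = L/(kA) = 0.00116/(0.706·2.54) = 6.469×10^-4 K/W
  R_conv,out = 1/(hA) = 1/(20.1·2.54) = 0.01959 K/W
ΣR = 0.04050 + 1.410×10^-4 + 0.03312 + 6.469×10^-4 + 0.01959 = 0.09400 K/W
Q = ΔT/ΣR = (20.3 °C − -11.6 °C)/0.09400 = 339 W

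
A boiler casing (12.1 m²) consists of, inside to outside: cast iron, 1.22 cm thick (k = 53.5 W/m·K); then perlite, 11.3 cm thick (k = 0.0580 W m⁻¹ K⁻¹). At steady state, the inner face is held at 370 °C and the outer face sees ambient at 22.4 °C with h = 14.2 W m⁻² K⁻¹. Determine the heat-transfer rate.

Q = 2.08 kW

Resistance network (inner→outer):
  R_cast iron = L/(kA) = 0.0122/(53.5·12.1) = 1.885×10^-5 K/W
  R_perlite = L/(kA) = 0.113/(0.0580·12.1) = 0.1610 K/W
  R_conv,out = 1/(hA) = 1/(14.2·12.1) = 0.005820 K/W
ΣR = 1.885×10^-5 + 0.1610 + 0.005820 = 0.1668 K/W
Q = ΔT/ΣR = (370 °C − 22.4 °C)/0.1668 = 2080 W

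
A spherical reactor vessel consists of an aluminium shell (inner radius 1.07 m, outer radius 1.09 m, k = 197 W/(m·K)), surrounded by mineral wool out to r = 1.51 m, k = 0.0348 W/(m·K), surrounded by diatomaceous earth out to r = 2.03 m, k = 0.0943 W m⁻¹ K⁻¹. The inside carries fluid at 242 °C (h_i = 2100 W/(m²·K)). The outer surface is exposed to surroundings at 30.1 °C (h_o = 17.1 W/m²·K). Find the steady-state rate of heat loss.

Series thermal resistances, inner to outer:
  R_conv,in = 1/(4πr²h) = 1/(4π·1.07²·2100) = 3.310×10^-5 K/W
  R_aluminium = (1/1.07 − 1/1.09)/(4πk) = 0.01715/(4π·197) = 6.927×10^-6 K/W
  R_mineral wool = (1/1.09 − 1/1.51)/(4πk) = 0.2552/(4π·0.0348) = 0.5835 K/W
  R_diatomaceous earth = (1/1.51 − 1/2.03)/(4πk) = 0.1696/(4π·0.0943) = 0.1432 K/W
  R_conv,out = 1/(4πr²h) = 1/(4π·2.03²·17.1) = 0.001129 K/W
ΣR = 3.310×10^-5 + 6.927×10^-6 + 0.5835 + 0.1432 + 0.001129 = 0.7279 K/W
Q = ΔT/ΣR = (242 °C − 30.1 °C)/0.7279 = 291 W

Q = 291 W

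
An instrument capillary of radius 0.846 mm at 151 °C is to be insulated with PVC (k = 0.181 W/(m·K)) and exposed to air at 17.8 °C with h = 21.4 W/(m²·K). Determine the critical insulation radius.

r_cr = 0.846 cm

For a cylinder, r_cr = k_ins/h = 0.181/21.4 = 0.00846 m = 0.846 cm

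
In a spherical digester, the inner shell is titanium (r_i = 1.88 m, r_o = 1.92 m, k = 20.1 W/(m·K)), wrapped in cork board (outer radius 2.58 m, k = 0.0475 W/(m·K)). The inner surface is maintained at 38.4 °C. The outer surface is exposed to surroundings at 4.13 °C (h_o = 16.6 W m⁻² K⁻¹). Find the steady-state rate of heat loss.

Q = 153 W

Resistance network (inner→outer):
  R_titanium = (1/1.88 − 1/1.92)/(4πk) = 0.01108/(4π·20.1) = 4.387×10^-5 K/W
  R_cork board = (1/1.92 − 1/2.58)/(4πk) = 0.1332/(4π·0.0475) = 0.2232 K/W
  R_conv,out = 1/(4πr²h) = 1/(4π·2.58²·16.6) = 7.202×10^-4 K/W
ΣR = 4.387×10^-5 + 0.2232 + 7.202×10^-4 = 0.2240 K/W
Q = ΔT/ΣR = (38.4 °C − 4.13 °C)/0.2240 = 153 W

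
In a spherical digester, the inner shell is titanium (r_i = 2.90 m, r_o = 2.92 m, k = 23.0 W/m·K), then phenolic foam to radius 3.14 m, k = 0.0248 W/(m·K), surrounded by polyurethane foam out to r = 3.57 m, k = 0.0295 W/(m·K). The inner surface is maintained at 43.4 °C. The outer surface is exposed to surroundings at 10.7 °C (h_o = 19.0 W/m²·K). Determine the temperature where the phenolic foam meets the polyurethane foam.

Resistance network (inner→outer):
  R_titanium = (1/2.90 − 1/2.92)/(4πk) = 0.002362/(4π·23.0) = 8.172×10^-6 K/W
  R_phenolic foam = (1/2.92 − 1/3.14)/(4πk) = 0.02399/(4π·0.0248) = 0.07699 K/W
  R_polyurethane foam = (1/3.14 − 1/3.57)/(4πk) = 0.03836/(4π·0.0295) = 0.1035 K/W
  R_conv,out = 1/(4πr²h) = 1/(4π·3.57²·19.0) = 3.286×10^-4 K/W
ΣR = 8.172×10^-6 + 0.07699 + 0.1035 + 3.286×10^-4 = 0.1808 K/W
Q = ΔT/ΣR = (43.4 °C − 10.7 °C)/0.1808 = 180.9 W
From the inner boundary to the phenolic foam/polyurethane foam interface, ΣR_partial = 0.07700 K/W.
T_interface = T_in − Q·ΣR_partial = 43.4 °C − (180.9)(0.07700) = 29.5 °C

T = 29.5 °C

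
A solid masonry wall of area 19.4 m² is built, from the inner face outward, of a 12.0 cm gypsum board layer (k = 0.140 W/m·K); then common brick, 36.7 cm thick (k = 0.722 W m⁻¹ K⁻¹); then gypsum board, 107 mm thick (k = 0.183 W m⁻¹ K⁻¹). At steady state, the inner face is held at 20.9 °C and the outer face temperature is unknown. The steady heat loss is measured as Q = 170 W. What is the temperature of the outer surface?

T_out = 3.81 °C

Series resistances:
  R_gypsum board = L/(kA) = 0.120/(0.140·19.4) = 0.04418 K/W
  R_common brick = L/(kA) = 0.367/(0.722·19.4) = 0.02620 K/W
  R_gypsum board = L/(kA) = 0.107/(0.183·19.4) = 0.03014 K/W
ΣR = 0.1005 K/W
ΔT = Q·ΣR = 170 × 0.1005 = 17.09 K
Heat flows outward, so T_out = T_in − ΔT = 20.9 − 17.09 = 3.81 °C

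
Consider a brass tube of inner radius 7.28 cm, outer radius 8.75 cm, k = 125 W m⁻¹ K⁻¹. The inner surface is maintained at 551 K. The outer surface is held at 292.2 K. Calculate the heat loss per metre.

Q' = 2πk·ΔT/ln(r₂/r₁) = 2π × 125 × 258.8 / ln(0.0875/0.0728) = 1.11×10^6 W/m

Q' = 1.11×10^6 W/m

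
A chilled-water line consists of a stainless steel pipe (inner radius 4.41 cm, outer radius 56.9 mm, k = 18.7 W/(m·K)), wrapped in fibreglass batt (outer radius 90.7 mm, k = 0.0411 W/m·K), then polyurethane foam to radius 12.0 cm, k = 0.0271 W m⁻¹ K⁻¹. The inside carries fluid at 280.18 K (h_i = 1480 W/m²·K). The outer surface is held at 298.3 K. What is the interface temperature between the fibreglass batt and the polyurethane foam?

Series thermal resistances, inner to outer:
  R'_conv,in = 1/(2πr h) = 1/(2π·0.0441·1480) = 0.002438 m·K/W
  R'_stainless steel = ln(0.0569/0.0441)/(2πk) = 0.2548/(2π·18.7) = 0.002169 m·K/W
  R'_fibreglass batt = ln(0.0907/0.0569)/(2πk) = 0.4663/(2π·0.0411) = 1.806 m·K/W
  R'_polyurethane foam = ln(0.120/0.0907)/(2πk) = 0.2799/(2π·0.0271) = 1.644 m·K/W
ΣR = 0.002438 + 0.002169 + 1.806 + 1.644 = 3.455 m·K/W
Q' = ΔT/ΣR = (280.18 K − 298.3 K)/3.455 = -5.245 W/m
From the inner boundary to the fibreglass batt/polyurethane foam interface, ΣR_partial = 1.811 m·K/W.
T_interface = T_in − Q'·ΣR_partial = 280.18 K − (-5.245)(1.811) = 289.7 K

T = 289.7 K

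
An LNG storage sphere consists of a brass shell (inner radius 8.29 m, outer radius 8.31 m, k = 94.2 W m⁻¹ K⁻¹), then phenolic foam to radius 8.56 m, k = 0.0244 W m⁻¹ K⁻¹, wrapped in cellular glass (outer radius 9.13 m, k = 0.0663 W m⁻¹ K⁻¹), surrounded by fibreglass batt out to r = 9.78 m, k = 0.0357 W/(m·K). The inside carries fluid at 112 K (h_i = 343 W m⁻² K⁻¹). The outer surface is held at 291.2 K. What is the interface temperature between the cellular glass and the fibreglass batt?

Resistance network (inner→outer):
  R_conv,in = 1/(4πr²h) = 1/(4π·8.29²·343) = 3.376×10^-6 K/W
  R_brass = (1/8.29 − 1/8.31)/(4πk) = 2.903×10^-4/(4π·94.2) = 2.453×10^-7 K/W
  R_phenolic foam = (1/8.31 − 1/8.56)/(4πk) = 0.003515/(4π·0.0244) = 0.01146 K/W
  R_cellular glass = (1/8.56 − 1/9.13)/(4πk) = 0.007293/(4π·0.0663) = 0.008754 K/W
  R_fibreglass batt = (1/9.13 − 1/9.78)/(4πk) = 0.007280/(4π·0.0357) = 0.01623 K/W
ΣR = 3.376×10^-6 + 2.453×10^-7 + 0.01146 + 0.008754 + 0.01623 = 0.03645 K/W
Q = ΔT/ΣR = (112 K − 291.2 K)/0.03645 = -4916 W
From the inner boundary to the cellular glass/fibreglass batt interface, ΣR_partial = 0.02022 K/W.
T_interface = T_in − Q·ΣR_partial = 112 K − (-4916)(0.02022) = 211.4 K

T = 211.4 K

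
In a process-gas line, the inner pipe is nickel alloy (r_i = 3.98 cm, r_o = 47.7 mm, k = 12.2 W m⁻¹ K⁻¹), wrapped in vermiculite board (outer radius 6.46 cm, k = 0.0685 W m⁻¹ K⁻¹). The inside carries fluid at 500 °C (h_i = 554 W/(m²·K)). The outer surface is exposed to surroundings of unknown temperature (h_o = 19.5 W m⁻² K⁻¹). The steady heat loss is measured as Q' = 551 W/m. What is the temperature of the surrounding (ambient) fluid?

Series resistances:
  R'_conv,in = 1/(2πr h) = 1/(2π·0.0398·554) = 0.007218 m·K/W
  R'_nickel alloy = ln(0.0477/0.0398)/(2πk) = 0.1811/(2π·12.2) = 0.002362 m·K/W
  R'_vermiculite board = ln(0.0646/0.0477)/(2πk) = 0.3033/(2π·0.0685) = 0.7047 m·K/W
  R'_conv,out = 1/(2πr h) = 1/(2π·0.0646·19.5) = 0.1263 m·K/W
ΣR = 0.8406 m·K/W
ΔT = Q'·ΣR = 551 × 0.8406 = 463.2 K
Heat flows outward, so T_out = T_in − ΔT = 500 − 463.2 = 36.8 °C

T_out = 36.8 °C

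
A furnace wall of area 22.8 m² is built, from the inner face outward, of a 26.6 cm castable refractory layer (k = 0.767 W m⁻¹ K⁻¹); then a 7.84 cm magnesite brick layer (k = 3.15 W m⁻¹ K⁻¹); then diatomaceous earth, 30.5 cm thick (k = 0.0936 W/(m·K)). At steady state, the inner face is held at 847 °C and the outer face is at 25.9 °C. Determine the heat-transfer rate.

Treat each layer as a resistance in series:
  R_castable refractory = L/(kA) = 0.266/(0.767·22.8) = 0.01521 K/W
  R_magnesite brick = L/(kA) = 0.0784/(3.15·22.8) = 0.001092 K/W
  R_diatomaceous earth = L/(kA) = 0.305/(0.0936·22.8) = 0.1429 K/W
ΣR = 0.01521 + 0.001092 + 0.1429 = 0.1592 K/W
Q = ΔT/ΣR = (847 °C − 25.9 °C)/0.1592 = 5160 W

Q = 5160 W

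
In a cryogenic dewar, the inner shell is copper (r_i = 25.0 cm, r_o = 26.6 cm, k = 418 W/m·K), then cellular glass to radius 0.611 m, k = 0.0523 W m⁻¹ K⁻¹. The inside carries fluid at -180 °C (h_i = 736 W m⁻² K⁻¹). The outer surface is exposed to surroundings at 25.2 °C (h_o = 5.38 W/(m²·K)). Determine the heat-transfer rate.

Series thermal resistances, inner to outer:
  R_conv,in = 1/(4πr²h) = 1/(4π·0.250²·736) = 0.001730 K/W
  R_copper = (1/0.250 − 1/0.266)/(4πk) = 0.2406/(4π·418) = 4.580×10^-5 K/W
  R_cellular glass = (1/0.266 − 1/0.611)/(4πk) = 2.123/(4π·0.0523) = 3.230 K/W
  R_conv,out = 1/(4πr²h) = 1/(4π·0.611²·5.38) = 0.03962 K/W
ΣR = 0.001730 + 4.580×10^-5 + 3.230 + 0.03962 = 3.271 K/W
Q = ΔT/ΣR = (-180 °C − 25.2 °C)/3.271 = -62.7 W
(Negative Q ⇒ heat flows inward; heat gain = 62.7 W.)

Q = 62.7 W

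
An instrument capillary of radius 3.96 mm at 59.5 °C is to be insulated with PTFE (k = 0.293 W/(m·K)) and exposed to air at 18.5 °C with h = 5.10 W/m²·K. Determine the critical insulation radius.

For a cylinder, r_cr = k_ins/h = 0.293/5.10 = 0.0575 m = 5.75 cm

r_cr = 5.75 cm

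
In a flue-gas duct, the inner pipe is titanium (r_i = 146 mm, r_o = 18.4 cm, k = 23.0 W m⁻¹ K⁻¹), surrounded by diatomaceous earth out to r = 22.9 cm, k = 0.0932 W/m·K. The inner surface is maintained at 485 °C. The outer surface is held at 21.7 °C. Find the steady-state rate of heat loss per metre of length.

Resistance network (inner→outer):
  R'_titanium = ln(0.184/0.146)/(2πk) = 0.2313/(2π·23.0) = 0.001601 m·K/W
  R'_diatomaceous earth = ln(0.229/0.184)/(2πk) = 0.2188/(2π·0.0932) = 0.3736 m·K/W
ΣR = 0.001601 + 0.3736 = 0.3752 m·K/W
Q' = ΔT/ΣR = (485 °C − 21.7 °C)/0.3752 = 1230 W/m

Q' = 1230 W/m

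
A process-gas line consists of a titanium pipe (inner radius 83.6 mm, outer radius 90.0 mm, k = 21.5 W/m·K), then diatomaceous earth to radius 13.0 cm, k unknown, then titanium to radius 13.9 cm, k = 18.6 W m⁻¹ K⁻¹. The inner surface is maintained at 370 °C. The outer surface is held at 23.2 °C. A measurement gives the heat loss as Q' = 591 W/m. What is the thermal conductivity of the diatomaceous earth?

ΣR = ΔT/Q' = |370 − 23.2|/591 = 0.5868 m·K/W
Known resistances:
  R'_titanium = ln(0.0900/0.0836)/(2πk) = 0.07377/(2π·21.5) = 5.461×10^-4 m·K/W
  R'_titanium = ln(0.139/0.130)/(2πk) = 0.06694/(2π·18.6) = 5.728×10^-4 m·K/W
R_diatomaceous earth = ΣR − ΣR_known = 0.5868 − 0.001119 = 0.5857 m·K/W
ln(r₂/r₁)/(2πk) = 0.5857 ⇒ k = 0.3677/(2π·0.5857) = 0.0999 W/m·K

k = 0.0999 W/m·K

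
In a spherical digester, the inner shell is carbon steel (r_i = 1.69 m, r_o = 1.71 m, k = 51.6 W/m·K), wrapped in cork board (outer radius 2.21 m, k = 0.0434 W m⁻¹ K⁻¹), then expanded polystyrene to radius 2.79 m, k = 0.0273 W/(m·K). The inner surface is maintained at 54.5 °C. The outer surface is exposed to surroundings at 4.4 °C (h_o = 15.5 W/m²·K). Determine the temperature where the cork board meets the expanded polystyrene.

T = 31.0 °C

Treat each layer as a resistance in series:
  R_carbon steel = (1/1.69 − 1/1.71)/(4πk) = 0.006921/(4π·51.6) = 1.067×10^-5 K/W
  R_cork board = (1/1.71 − 1/2.21)/(4πk) = 0.1323/(4π·0.0434) = 0.2426 K/W
  R_expanded polystyrene = (1/2.21 − 1/2.79)/(4πk) = 0.09407/(4π·0.0273) = 0.2742 K/W
  R_conv,out = 1/(4πr²h) = 1/(4π·2.79²·15.5) = 6.596×10^-4 K/W
ΣR = 1.067×10^-5 + 0.2426 + 0.2742 + 6.596×10^-4 = 0.5175 K/W
Q = ΔT/ΣR = (54.5 °C − 4.4 °C)/0.5175 = 96.81 W
From the inner boundary to the cork board/expanded polystyrene interface, ΣR_partial = 0.2426 K/W.
T_interface = T_in − Q·ΣR_partial = 54.5 °C − (96.81)(0.2426) = 31.0 °C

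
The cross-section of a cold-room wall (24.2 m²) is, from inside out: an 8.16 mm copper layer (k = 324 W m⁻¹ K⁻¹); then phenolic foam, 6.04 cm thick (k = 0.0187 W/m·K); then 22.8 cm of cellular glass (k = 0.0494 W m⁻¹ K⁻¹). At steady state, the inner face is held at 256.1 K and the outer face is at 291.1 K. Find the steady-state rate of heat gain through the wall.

Q = 108 W

Resistance network (inner→outer):
  R_copper = L/(kA) = 0.00816/(324·24.2) = 1.041×10^-6 K/W
  R_phenolic foam = L/(kA) = 0.0604/(0.0187·24.2) = 0.1335 K/W
  R_cellular glass = L/(kA) = 0.228/(0.0494·24.2) = 0.1907 K/W
ΣR = 1.041×10^-6 + 0.1335 + 0.1907 = 0.3242 K/W
Q = ΔT/ΣR = (256.1 K − 291.1 K)/0.3242 = -108 W
(Negative Q ⇒ heat flows inward; heat gain = 108 W.)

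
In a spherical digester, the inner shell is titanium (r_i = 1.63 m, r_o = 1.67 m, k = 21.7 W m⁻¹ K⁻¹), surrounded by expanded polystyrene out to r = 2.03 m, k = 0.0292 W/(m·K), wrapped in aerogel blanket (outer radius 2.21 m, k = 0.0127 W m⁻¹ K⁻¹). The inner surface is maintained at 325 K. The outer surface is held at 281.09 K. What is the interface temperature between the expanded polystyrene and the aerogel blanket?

Series thermal resistances, inner to outer:
  R_titanium = (1/1.63 − 1/1.67)/(4πk) = 0.01469/(4π·21.7) = 5.389×10^-5 K/W
  R_expanded polystyrene = (1/1.67 − 1/2.03)/(4πk) = 0.1062/(4π·0.0292) = 0.2894 K/W
  R_aerogel blanket = (1/2.03 − 1/2.21)/(4πk) = 0.04012/(4π·0.0127) = 0.2514 K/W
ΣR = 5.389×10^-5 + 0.2894 + 0.2514 = 0.5409 K/W
Q = ΔT/ΣR = (325 K − 281.09 K)/0.5409 = 81.18 W
From the inner boundary to the expanded polystyrene/aerogel blanket interface, ΣR_partial = 0.2895 K/W.
T_interface = T_in − Q·ΣR_partial = 325 K − (81.18)(0.2895) = 301.5 K

T = 301.5 K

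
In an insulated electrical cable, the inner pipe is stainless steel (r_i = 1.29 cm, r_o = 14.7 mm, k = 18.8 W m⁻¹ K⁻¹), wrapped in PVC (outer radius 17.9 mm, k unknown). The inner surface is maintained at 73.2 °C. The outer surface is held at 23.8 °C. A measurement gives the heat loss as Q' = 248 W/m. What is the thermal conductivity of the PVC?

k = 0.158 W/m·K

ΣR = ΔT/Q' = |73.2 − 23.8|/248 = 0.1992 m·K/W
Known resistances:
  R'_stainless steel = ln(0.0147/0.0129)/(2πk) = 0.1306/(2π·18.8) = 0.001106 m·K/W
R_PVC = ΣR − ΣR_known = 0.1992 − 0.001106 = 0.1981 m·K/W
ln(r₂/r₁)/(2πk) = 0.1981 ⇒ k = 0.1970/(2π·0.1981) = 0.158 W/m·K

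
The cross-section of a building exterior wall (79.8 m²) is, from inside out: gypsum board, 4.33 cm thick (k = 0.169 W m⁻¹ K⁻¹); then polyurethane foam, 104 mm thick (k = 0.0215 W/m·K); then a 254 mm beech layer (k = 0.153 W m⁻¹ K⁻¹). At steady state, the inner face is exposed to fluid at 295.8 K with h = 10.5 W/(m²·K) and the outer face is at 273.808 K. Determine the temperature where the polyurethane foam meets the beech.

Treat each layer as a resistance in series:
  R_conv,in = 1/(hA) = 1/(10.5·79.8) = 0.001193 K/W
  R_gypsum board = L/(kA) = 0.0433/(0.169·79.8) = 0.003211 K/W
  R_polyurethane foam = L/(kA) = 0.104/(0.0215·79.8) = 0.06062 K/W
  R_beech = L/(kA) = 0.254/(0.153·79.8) = 0.02080 K/W
ΣR = 0.001193 + 0.003211 + 0.06062 + 0.02080 = 0.08582 K/W
Q = ΔT/ΣR = (295.8 K − 273.808 K)/0.08582 = 256.3 W
From the inner boundary to the polyurethane foam/beech interface, ΣR_partial = 0.06502 K/W.
T_interface = T_in − Q·ΣR_partial = 295.8 K − (256.3)(0.06502) = 279.14 K

T = 279.14 K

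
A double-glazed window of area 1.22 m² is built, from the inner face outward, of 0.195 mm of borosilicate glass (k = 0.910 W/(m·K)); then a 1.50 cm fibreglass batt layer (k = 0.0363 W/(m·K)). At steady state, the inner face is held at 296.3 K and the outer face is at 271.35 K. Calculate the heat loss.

Q = 73.6 W

Resistance network (inner→outer):
  R_borosilicate glass = L/(kA) = 1.95×10^-4/(0.910·1.22) = 1.756×10^-4 K/W
  R_fibreglass batt = L/(kA) = 0.0150/(0.0363·1.22) = 0.3387 K/W
ΣR = 1.756×10^-4 + 0.3387 = 0.3389 K/W
Q = ΔT/ΣR = (296.3 K − 271.35 K)/0.3389 = 73.6 W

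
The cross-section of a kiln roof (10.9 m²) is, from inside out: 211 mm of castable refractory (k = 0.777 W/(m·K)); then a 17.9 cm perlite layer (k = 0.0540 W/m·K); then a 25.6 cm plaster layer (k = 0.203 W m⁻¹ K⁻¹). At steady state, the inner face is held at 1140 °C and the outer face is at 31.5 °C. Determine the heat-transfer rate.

Q = 2.49 kW

Resistance network (inner→outer):
  R_castable refractory = L/(kA) = 0.211/(0.777·10.9) = 0.02491 K/W
  R_perlite = L/(kA) = 0.179/(0.0540·10.9) = 0.3041 K/W
  R_plaster = L/(kA) = 0.256/(0.203·10.9) = 0.1157 K/W
ΣR = 0.02491 + 0.3041 + 0.1157 = 0.4447 K/W
Q = ΔT/ΣR = (1140 °C − 31.5 °C)/0.4447 = 2490 W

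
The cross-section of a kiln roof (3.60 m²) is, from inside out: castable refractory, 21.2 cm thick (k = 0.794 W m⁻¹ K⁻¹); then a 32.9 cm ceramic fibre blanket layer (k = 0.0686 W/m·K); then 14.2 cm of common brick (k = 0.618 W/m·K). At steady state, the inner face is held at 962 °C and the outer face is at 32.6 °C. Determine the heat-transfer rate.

Resistance network (inner→outer):
  R_castable refractory = L/(kA) = 0.212/(0.794·3.60) = 0.07417 K/W
  R_ceramic fibre blanket = L/(kA) = 0.329/(0.0686·3.60) = 1.332 K/W
  R_common brick = L/(kA) = 0.142/(0.618·3.60) = 0.06383 K/W
ΣR = 0.07417 + 1.332 + 0.06383 = 1.470 K/W
Q = ΔT/ΣR = (962 °C − 32.6 °C)/1.470 = 632 W

Q = 632 W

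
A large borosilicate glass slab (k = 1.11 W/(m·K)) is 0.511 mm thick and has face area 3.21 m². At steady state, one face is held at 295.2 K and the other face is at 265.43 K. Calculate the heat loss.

Q = kA·ΔT/L = 1.11 × 3.21 × |295.2 K − 265.43 K| / 5.11×10^-4 = 2.08×10^5 W

Q = 208 kW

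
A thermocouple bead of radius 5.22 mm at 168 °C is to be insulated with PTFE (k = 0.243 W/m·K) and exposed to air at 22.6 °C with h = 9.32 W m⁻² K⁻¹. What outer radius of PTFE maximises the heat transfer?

For a sphere, r_cr = 2k_ins/h = 2·0.243/9.32 = 0.0521 m = 5.21 cm

r_cr = 5.21 cm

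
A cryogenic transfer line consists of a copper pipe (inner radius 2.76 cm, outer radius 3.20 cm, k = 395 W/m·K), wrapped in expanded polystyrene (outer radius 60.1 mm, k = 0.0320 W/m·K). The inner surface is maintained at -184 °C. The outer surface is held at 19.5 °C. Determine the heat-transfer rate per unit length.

Resistance network (inner→outer):
  R'_copper = ln(0.0320/0.0276)/(2πk) = 0.1479/(2π·395) = 5.960×10^-5 m·K/W
  R'_expanded polystyrene = ln(0.0601/0.0320)/(2πk) = 0.6303/(2π·0.0320) = 3.135 m·K/W
ΣR = 5.960×10^-5 + 3.135 = 3.135 m·K/W
Q' = ΔT/ΣR = (-184 °C − 19.5 °C)/3.135 = -64.9 W/m
(Negative Q' ⇒ heat flows inward; heat gain = 64.9 W/m.)

Q' = 64.9 W/m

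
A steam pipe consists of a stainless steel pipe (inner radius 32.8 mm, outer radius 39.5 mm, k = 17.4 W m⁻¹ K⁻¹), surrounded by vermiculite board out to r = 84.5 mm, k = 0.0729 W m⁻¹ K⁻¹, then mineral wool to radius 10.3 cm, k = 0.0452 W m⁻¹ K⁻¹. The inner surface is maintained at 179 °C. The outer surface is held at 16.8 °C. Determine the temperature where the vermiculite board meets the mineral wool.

Treat each layer as a resistance in series:
  R'_stainless steel = ln(0.0395/0.0328)/(2πk) = 0.1859/(2π·17.4) = 0.001700 m·K/W
  R'_vermiculite board = ln(0.0845/0.0395)/(2πk) = 0.7605/(2π·0.0729) = 1.660 m·K/W
  R'_mineral wool = ln(0.103/0.0845)/(2πk) = 0.1980/(2π·0.0452) = 0.6971 m·K/W
ΣR = 0.001700 + 1.660 + 0.6971 = 2.359 m·K/W
Q' = ΔT/ΣR = (179 °C − 16.8 °C)/2.359 = 68.76 W/m
From the inner boundary to the vermiculite board/mineral wool interface, ΣR_partial = 1.662 m·K/W.
T_interface = T_in − Q'·ΣR_partial = 179 °C − (68.76)(1.662) = 64.7 °C

T = 64.7 °C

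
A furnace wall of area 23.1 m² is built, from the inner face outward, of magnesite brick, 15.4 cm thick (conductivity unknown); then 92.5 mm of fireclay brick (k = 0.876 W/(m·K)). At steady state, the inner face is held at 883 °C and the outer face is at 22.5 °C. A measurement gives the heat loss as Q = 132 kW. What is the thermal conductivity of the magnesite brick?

ΣR = ΔT/Q = |883 − 22.5|/1.32×10^5 = 0.006519 K/W
Known resistances:
  R_fireclay brick = L/(kA) = 0.0925/(0.876·23.1) = 0.004571 K/W
R_magnesite brick = ΣR − ΣR_known = 0.006519 − 0.004571 = 0.001948 K/W
L/(kA) = 0.001948 ⇒ k = 0.154/(0.001948·23.1) = 3.42 W/m·K

k = 3.42 W/m·K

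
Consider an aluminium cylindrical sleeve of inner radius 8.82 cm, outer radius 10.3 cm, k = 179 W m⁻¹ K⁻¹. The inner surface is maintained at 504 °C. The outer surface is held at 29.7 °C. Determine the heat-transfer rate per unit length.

Q' = 3440 kW/m

Q' = 2πk·ΔT/ln(r₂/r₁) = 2π × 179 × 474.3 / ln(0.103/0.0882) = 3.44×10^6 W/m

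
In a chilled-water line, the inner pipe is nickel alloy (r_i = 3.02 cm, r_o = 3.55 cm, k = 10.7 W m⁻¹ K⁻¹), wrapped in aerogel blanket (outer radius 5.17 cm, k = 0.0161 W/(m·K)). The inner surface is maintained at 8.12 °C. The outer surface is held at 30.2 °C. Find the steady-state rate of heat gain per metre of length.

Resistance network (inner→outer):
  R'_nickel alloy = ln(0.0355/0.0302)/(2πk) = 0.1617/(2π·10.7) = 0.002405 m·K/W
  R'_aerogel blanket = ln(0.0517/0.0355)/(2πk) = 0.3759/(2π·0.0161) = 3.716 m·K/W
ΣR = 0.002405 + 3.716 = 3.718 m·K/W
Q' = ΔT/ΣR = (8.12 °C − 30.2 °C)/3.718 = -5.94 W/m
(Negative Q' ⇒ heat flows inward; heat gain = 5.94 W/m.)

Q' = 5.94 W/m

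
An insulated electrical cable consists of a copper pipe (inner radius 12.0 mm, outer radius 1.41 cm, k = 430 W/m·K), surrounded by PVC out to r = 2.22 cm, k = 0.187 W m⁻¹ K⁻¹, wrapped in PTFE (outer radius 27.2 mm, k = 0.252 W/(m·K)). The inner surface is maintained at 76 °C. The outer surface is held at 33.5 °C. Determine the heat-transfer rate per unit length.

Treat each layer as a resistance in series:
  R'_copper = ln(0.0141/0.0120)/(2πk) = 0.1613/(2π·430) = 5.969×10^-5 m·K/W
  R'_PVC = ln(0.0222/0.0141)/(2πk) = 0.4539/(2π·0.187) = 0.3863 m·K/W
  R'_PTFE = ln(0.0272/0.0222)/(2πk) = 0.2031/(2π·0.252) = 0.1283 m·K/W
ΣR = 5.969×10^-5 + 0.3863 + 0.1283 = 0.5147 m·K/W
Q' = ΔT/ΣR = (76 °C − 33.5 °C)/0.5147 = 82.6 W/m

Q' = 82.6 W/m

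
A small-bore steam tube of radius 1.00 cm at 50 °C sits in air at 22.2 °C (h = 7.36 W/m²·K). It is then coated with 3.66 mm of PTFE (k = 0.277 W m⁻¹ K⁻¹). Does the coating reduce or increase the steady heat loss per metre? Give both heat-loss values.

increases: 12.9 → 15.8 W/m

Critical radius for a cylinder: r_cr = k/h = 0.0376 m = 3.76 cm.
Outer radius after coating: r₂ = 0.0100 + 0.00366 = 0.01366 m.
Since r₁ < r_cr and r₂ ≤ r_cr, the coating moves toward the maximum at r_cr — heat loss rises.
Bare: R = 1/(2πr₁h) = 2.162 m·K/W; Q = 27.8/2.162 = 12.9 W/m.
Coated: R = R_cond + R_conv = 1.762 m·K/W; Q = 27.8/1.762 = 15.8 W/m.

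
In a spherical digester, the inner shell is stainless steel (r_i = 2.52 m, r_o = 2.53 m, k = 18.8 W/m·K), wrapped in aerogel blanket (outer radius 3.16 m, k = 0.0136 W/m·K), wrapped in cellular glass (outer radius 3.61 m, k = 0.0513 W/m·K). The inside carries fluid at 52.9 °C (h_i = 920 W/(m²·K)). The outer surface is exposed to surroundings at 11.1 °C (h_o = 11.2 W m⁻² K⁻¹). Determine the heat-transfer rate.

Q = 79.9 W

Resistance network (inner→outer):
  R_conv,in = 1/(4πr²h) = 1/(4π·2.52²·920) = 1.362×10^-5 K/W
  R_stainless steel = (1/2.52 − 1/2.53)/(4πk) = 0.001568/(4π·18.8) = 6.639×10^-6 K/W
  R_aerogel blanket = (1/2.53 − 1/3.16)/(4πk) = 0.07880/(4π·0.0136) = 0.4611 K/W
  R_cellular glass = (1/3.16 − 1/3.61)/(4πk) = 0.03945/(4π·0.0513) = 0.06119 K/W
  R_conv,out = 1/(4πr²h) = 1/(4π·3.61²·11.2) = 5.452×10^-4 K/W
ΣR = 1.362×10^-5 + 6.639×10^-6 + 0.4611 + 0.06119 + 5.452×10^-4 = 0.5229 K/W
Q = ΔT/ΣR = (52.9 °C − 11.1 °C)/0.5229 = 79.9 W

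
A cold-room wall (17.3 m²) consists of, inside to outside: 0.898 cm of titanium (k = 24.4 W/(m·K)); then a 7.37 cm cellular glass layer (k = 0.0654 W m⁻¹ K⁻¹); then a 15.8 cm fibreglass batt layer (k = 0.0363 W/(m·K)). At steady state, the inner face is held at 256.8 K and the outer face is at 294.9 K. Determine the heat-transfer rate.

Treat each layer as a resistance in series:
  R_titanium = L/(kA) = 0.00898/(24.4·17.3) = 2.127×10^-5 K/W
  R_cellular glass = L/(kA) = 0.0737/(0.0654·17.3) = 0.06514 K/W
  R_fibreglass batt = L/(kA) = 0.158/(0.0363·17.3) = 0.2516 K/W
ΣR = 2.127×10^-5 + 0.06514 + 0.2516 = 0.3168 K/W
Q = ΔT/ΣR = (256.8 K − 294.9 K)/0.3168 = -120 W
(Negative Q ⇒ heat flows inward; heat gain = 120 W.)

Q = 120 W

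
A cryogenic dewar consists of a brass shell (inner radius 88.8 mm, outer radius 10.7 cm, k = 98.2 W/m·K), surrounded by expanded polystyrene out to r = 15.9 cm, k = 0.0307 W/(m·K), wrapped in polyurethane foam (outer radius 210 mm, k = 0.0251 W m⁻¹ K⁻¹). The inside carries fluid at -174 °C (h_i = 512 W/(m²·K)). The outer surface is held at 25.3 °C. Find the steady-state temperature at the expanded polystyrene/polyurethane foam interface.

Treat each layer as a resistance in series:
  R_conv,in = 1/(4πr²h) = 1/(4π·0.0888²·512) = 0.01971 K/W
  R_brass = (1/0.0888 − 1/0.107)/(4πk) = 1.915/(4π·98.2) = 0.001552 K/W
  R_expanded polystyrene = (1/0.107 − 1/0.159)/(4πk) = 3.056/(4π·0.0307) = 7.923 K/W
  R_polyurethane foam = (1/0.159 − 1/0.210)/(4πk) = 1.527/(4π·0.0251) = 4.843 K/W
ΣR = 0.01971 + 0.001552 + 7.923 + 4.843 = 12.79 K/W
Q = ΔT/ΣR = (-174 °C − 25.3 °C)/12.79 = -15.58 W
From the inner boundary to the expanded polystyrene/polyurethane foam interface, ΣR_partial = 7.944 K/W.
T_interface = T_in − Q·ΣR_partial = -174 °C − (-15.58)(7.944) = -50.2 °C

T = -50.2 °C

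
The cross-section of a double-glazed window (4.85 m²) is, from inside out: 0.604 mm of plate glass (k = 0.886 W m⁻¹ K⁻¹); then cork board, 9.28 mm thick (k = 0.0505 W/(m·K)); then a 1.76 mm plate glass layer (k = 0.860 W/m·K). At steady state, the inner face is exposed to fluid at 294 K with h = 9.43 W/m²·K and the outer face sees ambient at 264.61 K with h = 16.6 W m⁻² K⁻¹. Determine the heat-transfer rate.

Series thermal resistances, inner to outer:
  R_conv,in = 1/(hA) = 1/(9.43·4.85) = 0.02186 K/W
  R_plate glass = L/(kA) = 6.04×10^-4/(0.886·4.85) = 1.406×10^-4 K/W
  R_cork board = L/(kA) = 0.00928/(0.0505·4.85) = 0.03789 K/W
  R_plate glass = L/(kA) = 0.00176/(0.860·4.85) = 4.220×10^-4 K/W
  R_conv,out = 1/(hA) = 1/(16.6·4.85) = 0.01242 K/W
ΣR = 0.02186 + 1.406×10^-4 + 0.03789 + 4.220×10^-4 + 0.01242 = 0.07273 K/W
Q = ΔT/ΣR = (294 K − 264.61 K)/0.07273 = 404 W

Q = 404 W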